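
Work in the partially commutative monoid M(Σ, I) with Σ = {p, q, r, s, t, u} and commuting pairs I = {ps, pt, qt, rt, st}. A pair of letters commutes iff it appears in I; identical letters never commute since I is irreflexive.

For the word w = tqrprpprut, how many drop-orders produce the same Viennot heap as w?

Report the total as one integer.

piece 0:t — minimal
piece 1:q — minimal
piece 2:r rests on {1:q}
piece 3:p rests on {2:r}
piece 4:r rests on {3:p}
piece 5:p rests on {4:r}
piece 6:p rests on {5:p}
piece 7:r rests on {6:p}
piece 8:u rests on {0:t, 7:r}
piece 9:t rests on {8:u}
minimal pieces: {0:t, 1:q}
ways to finish when only these pieces remain (= sum over removing one remaining piece with nothing left below it):
  1 left: {9}→1
  2 left: {8,9}→1
  3 left: {0,8,9}→1  {7,8,9}→1
  4 left: {0,7,8,9}→2  {6,7,8,9}→1
  5 left: {0,6,7,8,9}→3  {5,6,7,8,9}→1
  6 left: {0,5,6,7,8,9}→4  {4,5,6,7,8,9}→1
  7 left: {0,4,5,6,7,8,9}→5  {3,4,5,6,7,8,9}→1
  8 left: {0,3,4,5,6,7,8,9}→6  {2,3,4,5,6,7,8,9}→1
  placing 0:t first → 1 extensions
  placing 1:q first → 7 extensions
total linear extensions = 8

8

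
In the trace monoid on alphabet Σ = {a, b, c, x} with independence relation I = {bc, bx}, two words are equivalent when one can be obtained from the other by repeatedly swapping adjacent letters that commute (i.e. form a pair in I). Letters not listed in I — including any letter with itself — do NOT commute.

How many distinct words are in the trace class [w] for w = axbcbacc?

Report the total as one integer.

6

piece 0:a — minimal
piece 1:x rests on {0:a}
piece 2:b rests on {0:a}
piece 3:c rests on {1:x}
piece 4:b rests on {2:b}
piece 5:a rests on {3:c, 4:b}
piece 6:c rests on {5:a}
piece 7:c rests on {6:c}
minimal pieces: {0:a}
ways to finish when only these pieces remain (= sum over removing one remaining piece with nothing left below it):
  1 left: {7}→1
  2 left: {6,7}→1
  3 left: {5,6,7}→1
  4 left: {3,5,6,7}→1  {4,5,6,7}→1
  5 left: {1,3,5,6,7}→1  {2,4,5,6,7}→1  {3,4,5,6,7}→2
  6 left: {1,3,4,5,6,7}→3  {2,3,4,5,6,7}→3
  placing 0:a first → 6 extensions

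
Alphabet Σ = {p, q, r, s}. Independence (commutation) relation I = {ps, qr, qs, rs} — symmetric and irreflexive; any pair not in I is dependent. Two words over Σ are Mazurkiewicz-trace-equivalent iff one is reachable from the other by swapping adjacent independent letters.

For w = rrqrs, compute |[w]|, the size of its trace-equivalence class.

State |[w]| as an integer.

20

0(r) covers ∅
1(r) covers 0:r
2(q) covers ∅
3(r) covers 1:r
4(s) covers ∅
floor of heap: 0:r, 2:q, 4:s
completions by unplaced set U, small U first (add the entries for U minus each lowest piece of U):
  |U|=1: {2}:1  {3}:1  {4}:1
  |U|=2: {1,3}:1  {2,3}:2  {2,4}:2  {3,4}:2
  |U|=3: {0,1,3}:1  {1,2,3}:3  {1,3,4}:3  {2,3,4}:6
  start at 0(r): 12
  start at 2(q): 4
  start at 4(s): 4
sum over floor = 20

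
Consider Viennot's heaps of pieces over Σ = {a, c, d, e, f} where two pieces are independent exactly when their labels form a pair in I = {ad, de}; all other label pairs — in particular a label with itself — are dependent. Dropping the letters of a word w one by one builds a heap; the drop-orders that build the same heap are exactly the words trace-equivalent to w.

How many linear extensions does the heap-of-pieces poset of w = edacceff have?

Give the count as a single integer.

drop 0:e onto floor
drop 1:d onto floor
drop 2:a onto {0:e}
drop 3:c onto {1:d, 2:a}
drop 4:c onto {3:c}
drop 5:e onto {4:c}
drop 6:f onto {5:e}
drop 7:f onto {6:f}
ground layer = {0:e, 1:d}
drop-orders for the pieces not yet dropped (sum over which currently-grounded one goes next):
  1 to go: {7} 1
  2 to go: {6,7} 1
  3 to go: {5,6,7} 1
  4 to go: {4,5,6,7} 1
  5 to go: {3,4,5,6,7} 1
  6 to go: {1,3,4,5,6,7} 1  {2,3,4,5,6,7} 1
  if 0:e drops first: 2 orders
  if 1:d drops first: 1 orders
heap linearizations: 3

3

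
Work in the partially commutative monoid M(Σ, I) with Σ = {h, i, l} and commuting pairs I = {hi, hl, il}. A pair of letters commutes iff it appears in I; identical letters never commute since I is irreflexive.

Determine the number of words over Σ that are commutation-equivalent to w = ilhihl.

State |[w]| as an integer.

#0=i has no predecessor
#1=l has no predecessor
#2=h has no predecessor
#3=i depends on [0:i]
#4=h depends on [2:h]
#5=l depends on [1:l]
sources: [0:i, 1:l, 2:h]
N(rest) = Σ N(rest − s) over sources s of rest; N(one piece) = 1:
  size 1 → [3]=1  [4]=1  [5]=1
  size 2 → [0,3]=1  [1,5]=1  [2,4]=1  [3,4]=2  [3,5]=2  [4,5]=2
  size 3 → [0,3,4]=3  [0,3,5]=3  [1,3,5]=3  [1,4,5]=3  [2,3,4]=3  [2,4,5]=3  [3,4,5]=6
  size 4 → [0,1,3,5]=6  [0,2,3,4]=6  [0,3,4,5]=12  [1,2,4,5]=6  [1,3,4,5]=12  [2,3,4,5]=12
  first=0(i) contributes 30
  first=1(l) contributes 30
  first=2(h) contributes 30
|[w]| = 90

90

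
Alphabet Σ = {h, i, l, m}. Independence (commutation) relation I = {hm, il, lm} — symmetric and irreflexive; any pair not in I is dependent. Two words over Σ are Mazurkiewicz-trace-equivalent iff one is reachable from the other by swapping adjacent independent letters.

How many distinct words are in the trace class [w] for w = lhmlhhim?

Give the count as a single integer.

drop 0:l onto floor
drop 1:h onto {0:l}
drop 2:m onto floor
drop 3:l onto {1:h}
drop 4:h onto {3:l}
drop 5:h onto {4:h}
drop 6:i onto {2:m, 5:h}
drop 7:m onto {6:i}
ground layer = {0:l, 2:m}
drop-orders for the pieces not yet dropped (sum over which currently-grounded one goes next):
  1 to go: {7} 1
  2 to go: {6,7} 1
  3 to go: {2,6,7} 1  {5,6,7} 1
  4 to go: {2,5,6,7} 2  {4,5,6,7} 1
  5 to go: {2,4,5,6,7} 3  {3,4,5,6,7} 1
  6 to go: {1,3,4,5,6,7} 1  {2,3,4,5,6,7} 4
  if 0:l drops first: 5 orders
  if 2:m drops first: 1 orders
heap linearizations: 6

6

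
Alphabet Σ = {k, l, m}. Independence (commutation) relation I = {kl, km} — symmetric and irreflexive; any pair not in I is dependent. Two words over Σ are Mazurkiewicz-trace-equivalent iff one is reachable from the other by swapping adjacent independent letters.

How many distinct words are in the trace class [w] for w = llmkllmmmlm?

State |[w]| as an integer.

#0=l has no predecessor
#1=l depends on [0:l]
#2=m depends on [1:l]
#3=k has no predecessor
#4=l depends on [2:m]
#5=l depends on [4:l]
#6=m depends on [5:l]
#7=m depends on [6:m]
#8=m depends on [7:m]
#9=l depends on [8:m]
#10=m depends on [9:l]
sources: [0:l, 3:k]
N(rest) = Σ N(rest − s) over sources s of rest; N(one piece) = 1:
  size 1 → [3]=1  [10]=1
  size 2 → [3,10]=2  [9,10]=1
  size 3 → [3,9,10]=3  [8,9,10]=1
  size 4 → [3,8,9,10]=4  [7,8,9,10]=1
  size 5 → [3,7,8,9,10]=5  [6,7,8,9,10]=1
  size 6 → [3,6,7,8,9,10]=6  [5,6,7,8,9,10]=1
  size 7 → [3,5,6,7,8,9,10]=7  [4,5,6,7,8,9,10]=1
  size 8 → [2,4,5,6,7,8,9,10]=1  [3,4,5,6,7,8,9,10]=8
  size 9 → [1,2,4,5,6,7,8,9,10]=1  [2,3,4,5,6,7,8,9,10]=9
  first=0(l) contributes 10
  first=3(k) contributes 1
|[w]| = 11

11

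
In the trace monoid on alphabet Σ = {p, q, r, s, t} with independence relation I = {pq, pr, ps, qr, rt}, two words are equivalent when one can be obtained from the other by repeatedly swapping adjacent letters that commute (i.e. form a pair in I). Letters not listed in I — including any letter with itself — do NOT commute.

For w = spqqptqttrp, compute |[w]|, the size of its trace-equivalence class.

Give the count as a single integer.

#0=s has no predecessor
#1=p has no predecessor
#2=q depends on [0:s]
#3=q depends on [2:q]
#4=p depends on [1:p]
#5=t depends on [3:q, 4:p]
#6=q depends on [5:t]
#7=t depends on [6:q]
#8=t depends on [7:t]
#9=r depends on [0:s]
#10=p depends on [8:t]
sources: [0:s, 1:p]
N(rest) = Σ N(rest − s) over sources s of rest; N(one piece) = 1:
  size 1 → [9]=1  [10]=1
  size 2 → [8,10]=1  [9,10]=2
  size 3 → [7,8,10]=1  [8,9,10]=3
  size 4 → [6,7,8,10]=1  [7,8,9,10]=4
  size 5 → [5,6,7,8,10]=1  [6,7,8,9,10]=5
  size 6 → [3,5,6,7,8,10]=1  [4,5,6,7,8,10]=1  [5,6,7,8,9,10]=6
  size 7 → [1,4,5,6,7,8,10]=1  [2,3,5,6,7,8,10]=1  [3,4,5,6,7,8,10]=2  [3,5,6,7,8,9,10]=7  [4,5,6,7,8,9,10]=7
  size 8 → [1,3,4,5,6,7,8,10]=3  [1,4,5,6,7,8,9,10]=8  [2,3,4,5,6,7,8,10]=3  [2,3,5,6,7,8,9,10]=8  [3,4,5,6,7,8,9,10]=16
  size 9 → [0,2,3,5,6,7,8,9,10]=8  [1,2,3,4,5,6,7,8,10]=6  [1,3,4,5,6,7,8,9,10]=27  [2,3,4,5,6,7,8,9,10]=27
  first=0(s) contributes 60
  first=1(p) contributes 35
|[w]| = 95

95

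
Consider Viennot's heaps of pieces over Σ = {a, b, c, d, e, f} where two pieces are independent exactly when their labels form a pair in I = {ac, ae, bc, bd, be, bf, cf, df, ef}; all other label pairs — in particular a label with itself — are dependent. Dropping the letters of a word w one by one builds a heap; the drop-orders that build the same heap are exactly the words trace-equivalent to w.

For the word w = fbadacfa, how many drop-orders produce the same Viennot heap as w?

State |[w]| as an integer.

8

#0=f has no predecessor
#1=b has no predecessor
#2=a depends on [0:f, 1:b]
#3=d depends on [2:a]
#4=a depends on [3:d]
#5=c depends on [3:d]
#6=f depends on [4:a]
#7=a depends on [6:f]
sources: [0:f, 1:b]
N(rest) = Σ N(rest − s) over sources s of rest; N(one piece) = 1:
  size 1 → [5]=1  [7]=1
  size 2 → [5,7]=2  [6,7]=1
  size 3 → [4,6,7]=1  [5,6,7]=3
  size 4 → [4,5,6,7]=4
  size 5 → [3,4,5,6,7]=4
  size 6 → [2,3,4,5,6,7]=4
  first=0(f) contributes 4
  first=1(b) contributes 4
|[w]| = 8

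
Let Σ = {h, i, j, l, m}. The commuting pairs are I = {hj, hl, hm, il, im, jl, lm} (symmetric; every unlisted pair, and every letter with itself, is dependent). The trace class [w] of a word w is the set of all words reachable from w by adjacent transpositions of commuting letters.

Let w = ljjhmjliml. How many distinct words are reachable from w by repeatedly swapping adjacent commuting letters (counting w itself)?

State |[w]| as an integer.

#0=l has no predecessor
#1=j has no predecessor
#2=j depends on [1:j]
#3=h has no predecessor
#4=m depends on [2:j]
#5=j depends on [4:m]
#6=l depends on [0:l]
#7=i depends on [3:h, 5:j]
#8=m depends on [5:j]
#9=l depends on [6:l]
sources: [0:l, 1:j, 3:h]
N(rest) = Σ N(rest − s) over sources s of rest; N(one piece) = 1:
  size 1 → [7]=1  [8]=1  [9]=1
  size 2 → [3,7]=1  [6,9]=1  [7,8]=2  [7,9]=2  [8,9]=2
  size 3 → [0,6,9]=1  [3,7,8]=3  [3,7,9]=3  [5,7,8]=2  [6,7,9]=3  [6,8,9]=3  [7,8,9]=6
  size 4 → [0,6,7,9]=4  [0,6,8,9]=4  [3,5,7,8]=5  [3,6,7,9]=6  [3,7,8,9]=12  [4,5,7,8]=2  [5,7,8,9]=8  [6,7,8,9]=12
  size 5 → [0,3,6,7,9]=10  [0,6,7,8,9]=20  [2,4,5,7,8]=2  [3,4,5,7,8]=7  [3,5,7,8,9]=25  [3,6,7,8,9]=30  [4,5,7,8,9]=10  [5,6,7,8,9]=20
  size 6 → [0,3,6,7,8,9]=60  [0,5,6,7,8,9]=40  [1,2,4,5,7,8]=2  [2,3,4,5,7,8]=9  [2,4,5,7,8,9]=12  [3,4,5,7,8,9]=42  [3,5,6,7,8,9]=75  [4,5,6,7,8,9]=30
  size 7 → [0,3,5,6,7,8,9]=175  [0,4,5,6,7,8,9]=70  [1,2,3,4,5,7,8]=11  [1,2,4,5,7,8,9]=14  [2,3,4,5,7,8,9]=63  [2,4,5,6,7,8,9]=42  [3,4,5,6,7,8,9]=147
  size 8 → [0,2,4,5,6,7,8,9]=112  [0,3,4,5,6,7,8,9]=392  [1,2,3,4,5,7,8,9]=88  [1,2,4,5,6,7,8,9]=56  [2,3,4,5,6,7,8,9]=252
  first=0(l) contributes 396
  first=1(j) contributes 756
  first=3(h) contributes 168
|[w]| = 1320

1320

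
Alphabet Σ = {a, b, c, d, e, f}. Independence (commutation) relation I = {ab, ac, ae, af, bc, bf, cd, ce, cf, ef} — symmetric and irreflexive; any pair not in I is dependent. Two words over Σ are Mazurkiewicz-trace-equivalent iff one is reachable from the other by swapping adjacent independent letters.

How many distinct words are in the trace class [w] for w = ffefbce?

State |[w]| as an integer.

140

piece 0:f — minimal
piece 1:f rests on {0:f}
piece 2:e — minimal
piece 3:f rests on {1:f}
piece 4:b rests on {2:e}
piece 5:c — minimal
piece 6:e rests on {4:b}
minimal pieces: {0:f, 2:e, 5:c}
ways to finish when only these pieces remain (= sum over removing one remaining piece with nothing left below it):
  1 left: {3}→1  {5}→1  {6}→1
  2 left: {1,3}→1  {3,5}→2  {3,6}→2  {4,6}→1  {5,6}→2
  3 left: {0,1,3}→1  {1,3,5}→3  {1,3,6}→3  {2,4,6}→1  {3,4,6}→3  {3,5,6}→6  {4,5,6}→3
  4 left: {0,1,3,5}→4  {0,1,3,6}→4  {1,3,4,6}→6  {1,3,5,6}→12  {2,3,4,6}→4  {2,4,5,6}→4  {3,4,5,6}→12
  5 left: {0,1,3,4,6}→10  {0,1,3,5,6}→20  {1,2,3,4,6}→10  {1,3,4,5,6}→30  {2,3,4,5,6}→20
  placing 0:f first → 60 extensions
  placing 2:e first → 60 extensions
  placing 5:c first → 20 extensions
total linear extensions = 140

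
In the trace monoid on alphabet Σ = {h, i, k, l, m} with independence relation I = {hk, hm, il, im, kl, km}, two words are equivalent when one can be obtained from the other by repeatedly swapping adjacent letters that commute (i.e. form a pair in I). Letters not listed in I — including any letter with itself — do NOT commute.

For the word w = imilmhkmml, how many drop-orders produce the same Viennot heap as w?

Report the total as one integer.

#0=i has no predecessor
#1=m has no predecessor
#2=i depends on [0:i]
#3=l depends on [1:m]
#4=m depends on [3:l]
#5=h depends on [2:i, 3:l]
#6=k depends on [2:i]
#7=m depends on [4:m]
#8=m depends on [7:m]
#9=l depends on [5:h, 8:m]
sources: [0:i, 1:m]
N(rest) = Σ N(rest − s) over sources s of rest; N(one piece) = 1:
  size 1 → [6]=1  [9]=1
  size 2 → [5,9]=1  [6,9]=2  [8,9]=1
  size 3 → [5,6,9]=3  [5,8,9]=2  [6,8,9]=3  [7,8,9]=1
  size 4 → [2,5,6,9]=3  [4,7,8,9]=1  [5,6,8,9]=8  [5,7,8,9]=3  [6,7,8,9]=4
  size 5 → [0,2,5,6,9]=3  [2,5,6,8,9]=11  [4,5,7,8,9]=4  [4,6,7,8,9]=5  [5,6,7,8,9]=15
  size 6 → [0,2,5,6,8,9]=14  [2,5,6,7,8,9]=26  [3,4,5,7,8,9]=4  [4,5,6,7,8,9]=24
  size 7 → [0,2,5,6,7,8,9]=40  [1,3,4,5,7,8,9]=4  [2,4,5,6,7,8,9]=50  [3,4,5,6,7,8,9]=28
  size 8 → [0,2,4,5,6,7,8,9]=90  [1,3,4,5,6,7,8,9]=32  [2,3,4,5,6,7,8,9]=78
  first=0(i) contributes 110
  first=1(m) contributes 168
|[w]| = 278

278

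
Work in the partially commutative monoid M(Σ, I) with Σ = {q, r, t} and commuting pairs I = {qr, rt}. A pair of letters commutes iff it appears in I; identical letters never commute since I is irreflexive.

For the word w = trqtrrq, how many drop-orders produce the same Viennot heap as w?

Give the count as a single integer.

piece 0:t — minimal
piece 1:r — minimal
piece 2:q rests on {0:t}
piece 3:t rests on {2:q}
piece 4:r rests on {1:r}
piece 5:r rests on {4:r}
piece 6:q rests on {3:t}
minimal pieces: {0:t, 1:r}
ways to finish when only these pieces remain (= sum over removing one remaining piece with nothing left below it):
  1 left: {5}→1  {6}→1
  2 left: {3,6}→1  {4,5}→1  {5,6}→2
  3 left: {1,4,5}→1  {2,3,6}→1  {3,5,6}→3  {4,5,6}→3
  4 left: {0,2,3,6}→1  {1,4,5,6}→4  {2,3,5,6}→4  {3,4,5,6}→6
  5 left: {0,2,3,5,6}→5  {1,3,4,5,6}→10  {2,3,4,5,6}→10
  placing 0:t first → 20 extensions
  placing 1:r first → 15 extensions
total linear extensions = 35

35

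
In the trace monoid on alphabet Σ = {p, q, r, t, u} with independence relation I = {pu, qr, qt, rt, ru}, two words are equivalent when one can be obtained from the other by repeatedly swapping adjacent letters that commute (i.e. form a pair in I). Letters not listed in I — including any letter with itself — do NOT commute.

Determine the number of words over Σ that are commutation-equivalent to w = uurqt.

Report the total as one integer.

10

drop 0:u onto floor
drop 1:u onto {0:u}
drop 2:r onto floor
drop 3:q onto {1:u}
drop 4:t onto {1:u}
ground layer = {0:u, 2:r}
drop-orders for the pieces not yet dropped (sum over which currently-grounded one goes next):
  1 to go: {2} 1  {3} 1  {4} 1
  2 to go: {2,3} 2  {2,4} 2  {3,4} 2
  3 to go: {1,3,4} 2  {2,3,4} 6
  if 0:u drops first: 8 orders
  if 2:r drops first: 2 orders
heap linearizations: 10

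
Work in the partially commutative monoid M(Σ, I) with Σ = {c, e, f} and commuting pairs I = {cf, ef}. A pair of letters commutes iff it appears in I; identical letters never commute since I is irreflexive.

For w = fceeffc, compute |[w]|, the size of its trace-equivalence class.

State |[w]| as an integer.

35

#0=f has no predecessor
#1=c has no predecessor
#2=e depends on [1:c]
#3=e depends on [2:e]
#4=f depends on [0:f]
#5=f depends on [4:f]
#6=c depends on [3:e]
sources: [0:f, 1:c]
N(rest) = Σ N(rest − s) over sources s of rest; N(one piece) = 1:
  size 1 → [5]=1  [6]=1
  size 2 → [3,6]=1  [4,5]=1  [5,6]=2
  size 3 → [0,4,5]=1  [2,3,6]=1  [3,5,6]=3  [4,5,6]=3
  size 4 → [0,4,5,6]=4  [1,2,3,6]=1  [2,3,5,6]=4  [3,4,5,6]=6
  size 5 → [0,3,4,5,6]=10  [1,2,3,5,6]=5  [2,3,4,5,6]=10
  first=0(f) contributes 15
  first=1(c) contributes 20
|[w]| = 35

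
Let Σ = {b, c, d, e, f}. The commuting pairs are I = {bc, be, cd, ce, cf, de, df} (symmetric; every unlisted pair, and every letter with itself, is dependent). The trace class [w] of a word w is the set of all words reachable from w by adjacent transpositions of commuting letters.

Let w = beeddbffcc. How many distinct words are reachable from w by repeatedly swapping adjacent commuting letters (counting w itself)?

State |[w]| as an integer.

675

drop 0:b onto floor
drop 1:e onto floor
drop 2:e onto {1:e}
drop 3:d onto {0:b}
drop 4:d onto {3:d}
drop 5:b onto {4:d}
drop 6:f onto {2:e, 5:b}
drop 7:f onto {6:f}
drop 8:c onto floor
drop 9:c onto {8:c}
ground layer = {0:b, 1:e, 8:c}
drop-orders for the pieces not yet dropped (sum over which currently-grounded one goes next):
  1 to go: {7} 1  {9} 1
  2 to go: {6,7} 1  {7,9} 2  {8,9} 1
  3 to go: {2,6,7} 1  {5,6,7} 1  {6,7,9} 3  {7,8,9} 3
  4 to go: {1,2,6,7} 1  {2,5,6,7} 2  {2,6,7,9} 4  {4,5,6,7} 1  {5,6,7,9} 4  {6,7,8,9} 6
  5 to go: {1,2,5,6,7} 3  {1,2,6,7,9} 5  {2,4,5,6,7} 3  {2,5,6,7,9} 10  {2,6,7,8,9} 10  {3,4,5,6,7} 1  {4,5,6,7,9} 5  {5,6,7,8,9} 10
  6 to go: {0,3,4,5,6,7} 1  {1,2,4,5,6,7} 6  {1,2,5,6,7,9} 18  {1,2,6,7,8,9} 15  {2,3,4,5,6,7} 4  {2,4,5,6,7,9} 18  {2,5,6,7,8,9} 30  {3,4,5,6,7,9} 6  {4,5,6,7,8,9} 15
  7 to go: {0,2,3,4,5,6,7} 5  {0,3,4,5,6,7,9} 7  {1,2,3,4,5,6,7} 10  {1,2,4,5,6,7,9} 42  {1,2,5,6,7,8,9} 63  {2,3,4,5,6,7,9} 28  {2,4,5,6,7,8,9} 63  {3,4,5,6,7,8,9} 21
  8 to go: {0,1,2,3,4,5,6,7} 15  {0,2,3,4,5,6,7,9} 40  {0,3,4,5,6,7,8,9} 28  {1,2,3,4,5,6,7,9} 80  {1,2,4,5,6,7,8,9} 168  {2,3,4,5,6,7,8,9} 112
  if 0:b drops first: 360 orders
  if 1:e drops first: 180 orders
  if 8:c drops first: 135 orders
heap linearizations: 675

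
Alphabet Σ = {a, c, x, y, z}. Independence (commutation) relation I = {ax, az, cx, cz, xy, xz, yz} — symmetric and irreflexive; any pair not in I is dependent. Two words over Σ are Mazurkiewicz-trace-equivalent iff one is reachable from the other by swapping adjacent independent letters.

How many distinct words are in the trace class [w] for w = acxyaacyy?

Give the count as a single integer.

0(a) covers ∅
1(c) covers 0:a
2(x) covers ∅
3(y) covers 1:c
4(a) covers 3:y
5(a) covers 4:a
6(c) covers 5:a
7(y) covers 6:c
8(y) covers 7:y
floor of heap: 0:a, 2:x
completions by unplaced set U, small U first (add the entries for U minus each lowest piece of U):
  |U|=1: {2}:1  {8}:1
  |U|=2: {2,8}:2  {7,8}:1
  |U|=3: {2,7,8}:3  {6,7,8}:1
  |U|=4: {2,6,7,8}:4  {5,6,7,8}:1
  |U|=5: {2,5,6,7,8}:5  {4,5,6,7,8}:1
  |U|=6: {2,4,5,6,7,8}:6  {3,4,5,6,7,8}:1
  |U|=7: {1,3,4,5,6,7,8}:1  {2,3,4,5,6,7,8}:7
  start at 0(a): 8
  start at 2(x): 1
sum over floor = 9

9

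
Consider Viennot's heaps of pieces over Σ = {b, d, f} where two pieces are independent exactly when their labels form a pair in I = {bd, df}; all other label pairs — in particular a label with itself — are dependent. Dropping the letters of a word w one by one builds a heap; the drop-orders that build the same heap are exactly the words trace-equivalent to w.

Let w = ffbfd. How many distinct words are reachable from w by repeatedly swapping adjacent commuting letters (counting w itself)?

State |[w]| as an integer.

5

drop 0:f onto floor
drop 1:f onto {0:f}
drop 2:b onto {1:f}
drop 3:f onto {2:b}
drop 4:d onto floor
ground layer = {0:f, 4:d}
drop-orders for the pieces not yet dropped (sum over which currently-grounded one goes next):
  1 to go: {3} 1  {4} 1
  2 to go: {2,3} 1  {3,4} 2
  3 to go: {1,2,3} 1  {2,3,4} 3
  if 0:f drops first: 4 orders
  if 4:d drops first: 1 orders
heap linearizations: 5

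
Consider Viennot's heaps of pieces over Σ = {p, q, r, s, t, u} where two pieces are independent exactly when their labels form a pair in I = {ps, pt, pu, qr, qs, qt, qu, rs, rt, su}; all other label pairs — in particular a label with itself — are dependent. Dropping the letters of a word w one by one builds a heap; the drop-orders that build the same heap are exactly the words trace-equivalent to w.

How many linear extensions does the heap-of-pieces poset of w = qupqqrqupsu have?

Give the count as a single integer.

1463

drop 0:q onto floor
drop 1:u onto floor
drop 2:p onto {0:q}
drop 3:q onto {2:p}
drop 4:q onto {3:q}
drop 5:r onto {1:u, 2:p}
drop 6:q onto {4:q}
drop 7:u onto {5:r}
drop 8:p onto {5:r, 6:q}
drop 9:s onto floor
drop 10:u onto {7:u}
ground layer = {0:q, 1:u, 9:s}
drop-orders for the pieces not yet dropped (sum over which currently-grounded one goes next):
  1 to go: {8} 1  {9} 1  {10} 1
  2 to go: {6,8} 1  {7,10} 1  {8,9} 2  {8,10} 2  {9,10} 2
  3 to go: {4,6,8} 1  {6,8,9} 3  {6,8,10} 3  {7,8,10} 3  {7,9,10} 3  {8,9,10} 6
  4 to go: {3,4,6,8} 1  {4,6,8,9} 4  {4,6,8,10} 4  {5,7,8,10} 3  {6,7,8,10} 6  {6,8,9,10} 12  {7,8,9,10} 12
  5 to go: {1,5,7,8,10} 3  {3,4,6,8,9} 5  {3,4,6,8,10} 5  {4,6,7,8,10} 10  {4,6,8,9,10} 20  {5,6,7,8,10} 9  {5,7,8,9,10} 15  {6,7,8,9,10} 30
  6 to go: {1,5,6,7,8,10} 12  {1,5,7,8,9,10} 18  {3,4,6,7,8,10} 15  {3,4,6,8,9,10} 30  {4,5,6,7,8,10} 19  {4,6,7,8,9,10} 60  {5,6,7,8,9,10} 54
  7 to go: {1,4,5,6,7,8,10} 31  {1,5,6,7,8,9,10} 84  {3,4,5,6,7,8,10} 34  {3,4,6,7,8,9,10} 105  {4,5,6,7,8,9,10} 133
  8 to go: {1,3,4,5,6,7,8,10} 65  {1,4,5,6,7,8,9,10} 248  {2,3,4,5,6,7,8,10} 34  {3,4,5,6,7,8,9,10} 272
  9 to go: {0,2,3,4,5,6,7,8,10} 34  {1,2,3,4,5,6,7,8,10} 99  {1,3,4,5,6,7,8,9,10} 585  {2,3,4,5,6,7,8,9,10} 306
  if 0:q drops first: 990 orders
  if 1:u drops first: 340 orders
  if 9:s drops first: 133 orders
heap linearizations: 1463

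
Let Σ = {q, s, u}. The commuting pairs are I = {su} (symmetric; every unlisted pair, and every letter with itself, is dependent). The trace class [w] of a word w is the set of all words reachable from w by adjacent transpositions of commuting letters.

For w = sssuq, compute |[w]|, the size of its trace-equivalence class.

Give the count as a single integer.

4

0(s) covers ∅
1(s) covers 0:s
2(s) covers 1:s
3(u) covers ∅
4(q) covers 2:s, 3:u
floor of heap: 0:s, 3:u
completions by unplaced set U, small U first (add the entries for U minus each lowest piece of U):
  |U|=1: {4}:1
  |U|=2: {2,4}:1  {3,4}:1
  |U|=3: {1,2,4}:1  {2,3,4}:2
  start at 0(s): 3
  start at 3(u): 1
sum over floor = 4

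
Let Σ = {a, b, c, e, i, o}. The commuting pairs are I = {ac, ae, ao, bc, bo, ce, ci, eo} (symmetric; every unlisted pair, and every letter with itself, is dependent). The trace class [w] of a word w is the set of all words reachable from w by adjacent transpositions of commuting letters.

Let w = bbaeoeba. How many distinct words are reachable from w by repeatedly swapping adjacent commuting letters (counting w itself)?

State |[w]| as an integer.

#0=b has no predecessor
#1=b depends on [0:b]
#2=a depends on [1:b]
#3=e depends on [1:b]
#4=o has no predecessor
#5=e depends on [3:e]
#6=b depends on [2:a, 5:e]
#7=a depends on [6:b]
sources: [0:b, 4:o]
N(rest) = Σ N(rest − s) over sources s of rest; N(one piece) = 1:
  size 1 → [4]=1  [7]=1
  size 2 → [4,7]=2  [6,7]=1
  size 3 → [2,6,7]=1  [4,6,7]=3  [5,6,7]=1
  size 4 → [2,4,6,7]=4  [2,5,6,7]=2  [3,5,6,7]=1  [4,5,6,7]=4
  size 5 → [2,3,5,6,7]=3  [2,4,5,6,7]=10  [3,4,5,6,7]=5
  size 6 → [1,2,3,5,6,7]=3  [2,3,4,5,6,7]=18
  first=0(b) contributes 21
  first=4(o) contributes 3
|[w]| = 24

24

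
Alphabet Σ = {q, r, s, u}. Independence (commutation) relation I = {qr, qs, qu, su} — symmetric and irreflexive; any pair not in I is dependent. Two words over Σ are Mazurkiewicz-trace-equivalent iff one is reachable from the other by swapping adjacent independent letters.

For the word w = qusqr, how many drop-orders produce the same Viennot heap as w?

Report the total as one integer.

20

drop 0:q onto floor
drop 1:u onto floor
drop 2:s onto floor
drop 3:q onto {0:q}
drop 4:r onto {1:u, 2:s}
ground layer = {0:q, 1:u, 2:s}
drop-orders for the pieces not yet dropped (sum over which currently-grounded one goes next):
  1 to go: {3} 1  {4} 1
  2 to go: {0,3} 1  {1,4} 1  {2,4} 1  {3,4} 2
  3 to go: {0,3,4} 3  {1,2,4} 2  {1,3,4} 3  {2,3,4} 3
  if 0:q drops first: 8 orders
  if 1:u drops first: 6 orders
  if 2:s drops first: 6 orders
heap linearizations: 20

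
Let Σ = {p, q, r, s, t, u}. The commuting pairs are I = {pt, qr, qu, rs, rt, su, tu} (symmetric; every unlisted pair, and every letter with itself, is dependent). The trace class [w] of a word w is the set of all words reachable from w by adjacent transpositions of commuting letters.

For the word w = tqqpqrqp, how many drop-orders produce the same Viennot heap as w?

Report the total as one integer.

#0=t has no predecessor
#1=q depends on [0:t]
#2=q depends on [1:q]
#3=p depends on [2:q]
#4=q depends on [3:p]
#5=r depends on [3:p]
#6=q depends on [4:q]
#7=p depends on [5:r, 6:q]
sources: [0:t]
N(rest) = Σ N(rest − s) over sources s of rest; N(one piece) = 1:
  size 1 → [7]=1
  size 2 → [5,7]=1  [6,7]=1
  size 3 → [4,6,7]=1  [5,6,7]=2
  size 4 → [4,5,6,7]=3
  size 5 → [3,4,5,6,7]=3
  size 6 → [2,3,4,5,6,7]=3
  first=0(t) contributes 3

3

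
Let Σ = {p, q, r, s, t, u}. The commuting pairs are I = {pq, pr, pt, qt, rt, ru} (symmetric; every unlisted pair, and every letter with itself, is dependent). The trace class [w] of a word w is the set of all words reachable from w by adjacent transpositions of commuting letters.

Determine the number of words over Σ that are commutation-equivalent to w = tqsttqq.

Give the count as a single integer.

#0=t has no predecessor
#1=q has no predecessor
#2=s depends on [0:t, 1:q]
#3=t depends on [2:s]
#4=t depends on [3:t]
#5=q depends on [2:s]
#6=q depends on [5:q]
sources: [0:t, 1:q]
N(rest) = Σ N(rest − s) over sources s of rest; N(one piece) = 1:
  size 1 → [4]=1  [6]=1
  size 2 → [3,4]=1  [4,6]=2  [5,6]=1
  size 3 → [3,4,6]=3  [4,5,6]=3
  size 4 → [3,4,5,6]=6
  size 5 → [2,3,4,5,6]=6
  first=0(t) contributes 6
  first=1(q) contributes 6
|[w]| = 12

12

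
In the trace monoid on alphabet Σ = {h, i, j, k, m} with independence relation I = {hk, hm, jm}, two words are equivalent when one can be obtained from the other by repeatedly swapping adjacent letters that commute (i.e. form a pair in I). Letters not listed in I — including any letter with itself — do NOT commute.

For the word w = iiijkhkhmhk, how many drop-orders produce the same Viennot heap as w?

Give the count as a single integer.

35

drop 0:i onto floor
drop 1:i onto {0:i}
drop 2:i onto {1:i}
drop 3:j onto {2:i}
drop 4:k onto {3:j}
drop 5:h onto {3:j}
drop 6:k onto {4:k}
drop 7:h onto {5:h}
drop 8:m onto {6:k}
drop 9:h onto {7:h}
drop 10:k onto {8:m}
ground layer = {0:i}
drop-orders for the pieces not yet dropped (sum over which currently-grounded one goes next):
  1 to go: {9} 1  {10} 1
  2 to go: {7,9} 1  {8,10} 1  {9,10} 2
  3 to go: {5,7,9} 1  {6,8,10} 1  {7,9,10} 3  {8,9,10} 3
  4 to go: {4,6,8,10} 1  {5,7,9,10} 4  {6,8,9,10} 4  {7,8,9,10} 6
  5 to go: {4,6,8,9,10} 5  {5,7,8,9,10} 10  {6,7,8,9,10} 10
  6 to go: {4,6,7,8,9,10} 15  {5,6,7,8,9,10} 20
  7 to go: {4,5,6,7,8,9,10} 35
  8 to go: {3,4,5,6,7,8,9,10} 35
  9 to go: {2,3,4,5,6,7,8,9,10} 35
  if 0:i drops first: 35 orders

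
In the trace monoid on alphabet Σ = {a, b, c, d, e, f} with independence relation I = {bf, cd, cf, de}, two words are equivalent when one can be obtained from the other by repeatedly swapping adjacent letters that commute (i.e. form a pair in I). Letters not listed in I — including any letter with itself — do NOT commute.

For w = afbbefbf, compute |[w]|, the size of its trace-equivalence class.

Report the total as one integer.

9

drop 0:a onto floor
drop 1:f onto {0:a}
drop 2:b onto {0:a}
drop 3:b onto {2:b}
drop 4:e onto {1:f, 3:b}
drop 5:f onto {4:e}
drop 6:b onto {4:e}
drop 7:f onto {5:f}
ground layer = {0:a}
drop-orders for the pieces not yet dropped (sum over which currently-grounded one goes next):
  1 to go: {6} 1  {7} 1
  2 to go: {5,7} 1  {6,7} 2
  3 to go: {5,6,7} 3
  4 to go: {4,5,6,7} 3
  5 to go: {1,4,5,6,7} 3  {3,4,5,6,7} 3
  6 to go: {1,3,4,5,6,7} 6  {2,3,4,5,6,7} 3
  if 0:a drops first: 9 orders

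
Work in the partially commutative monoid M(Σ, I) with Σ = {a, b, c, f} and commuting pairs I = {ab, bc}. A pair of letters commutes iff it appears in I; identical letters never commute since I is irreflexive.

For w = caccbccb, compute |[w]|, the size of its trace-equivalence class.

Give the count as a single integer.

28

#0=c has no predecessor
#1=a depends on [0:c]
#2=c depends on [1:a]
#3=c depends on [2:c]
#4=b has no predecessor
#5=c depends on [3:c]
#6=c depends on [5:c]
#7=b depends on [4:b]
sources: [0:c, 4:b]
N(rest) = Σ N(rest − s) over sources s of rest; N(one piece) = 1:
  size 1 → [6]=1  [7]=1
  size 2 → [4,7]=1  [5,6]=1  [6,7]=2
  size 3 → [3,5,6]=1  [4,6,7]=3  [5,6,7]=3
  size 4 → [2,3,5,6]=1  [3,5,6,7]=4  [4,5,6,7]=6
  size 5 → [1,2,3,5,6]=1  [2,3,5,6,7]=5  [3,4,5,6,7]=10
  size 6 → [0,1,2,3,5,6]=1  [1,2,3,5,6,7]=6  [2,3,4,5,6,7]=15
  first=0(c) contributes 21
  first=4(b) contributes 7
|[w]| = 28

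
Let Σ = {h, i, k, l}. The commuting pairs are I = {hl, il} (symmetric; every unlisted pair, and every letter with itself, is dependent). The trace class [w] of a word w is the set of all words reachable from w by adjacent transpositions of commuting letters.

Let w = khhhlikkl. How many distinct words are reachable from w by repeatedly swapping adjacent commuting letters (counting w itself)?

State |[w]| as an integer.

5

piece 0:k — minimal
piece 1:h rests on {0:k}
piece 2:h rests on {1:h}
piece 3:h rests on {2:h}
piece 4:l rests on {0:k}
piece 5:i rests on {3:h}
piece 6:k rests on {4:l, 5:i}
piece 7:k rests on {6:k}
piece 8:l rests on {7:k}
minimal pieces: {0:k}
ways to finish when only these pieces remain (= sum over removing one remaining piece with nothing left below it):
  1 left: {8}→1
  2 left: {7,8}→1
  3 left: {6,7,8}→1
  4 left: {4,6,7,8}→1  {5,6,7,8}→1
  5 left: {3,5,6,7,8}→1  {4,5,6,7,8}→2
  6 left: {2,3,5,6,7,8}→1  {3,4,5,6,7,8}→3
  7 left: {1,2,3,5,6,7,8}→1  {2,3,4,5,6,7,8}→4
  placing 0:k first → 5 extensions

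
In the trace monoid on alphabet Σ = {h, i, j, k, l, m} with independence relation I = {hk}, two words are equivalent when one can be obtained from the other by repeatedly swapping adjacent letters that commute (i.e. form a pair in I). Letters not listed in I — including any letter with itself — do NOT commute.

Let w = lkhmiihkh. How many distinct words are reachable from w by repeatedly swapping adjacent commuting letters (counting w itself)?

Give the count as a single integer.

6

drop 0:l onto floor
drop 1:k onto {0:l}
drop 2:h onto {0:l}
drop 3:m onto {1:k, 2:h}
drop 4:i onto {3:m}
drop 5:i onto {4:i}
drop 6:h onto {5:i}
drop 7:k onto {5:i}
drop 8:h onto {6:h}
ground layer = {0:l}
drop-orders for the pieces not yet dropped (sum over which currently-grounded one goes next):
  1 to go: {7} 1  {8} 1
  2 to go: {6,8} 1  {7,8} 2
  3 to go: {6,7,8} 3
  4 to go: {5,6,7,8} 3
  5 to go: {4,5,6,7,8} 3
  6 to go: {3,4,5,6,7,8} 3
  7 to go: {1,3,4,5,6,7,8} 3  {2,3,4,5,6,7,8} 3
  if 0:l drops first: 6 orders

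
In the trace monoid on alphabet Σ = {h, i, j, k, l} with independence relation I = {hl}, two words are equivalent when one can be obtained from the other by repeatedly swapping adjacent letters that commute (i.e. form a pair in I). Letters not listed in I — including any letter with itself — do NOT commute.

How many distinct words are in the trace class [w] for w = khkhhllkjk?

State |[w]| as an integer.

drop 0:k onto floor
drop 1:h onto {0:k}
drop 2:k onto {1:h}
drop 3:h onto {2:k}
drop 4:h onto {3:h}
drop 5:l onto {2:k}
drop 6:l onto {5:l}
drop 7:k onto {4:h, 6:l}
drop 8:j onto {7:k}
drop 9:k onto {8:j}
ground layer = {0:k}
drop-orders for the pieces not yet dropped (sum over which currently-grounded one goes next):
  1 to go: {9} 1
  2 to go: {8,9} 1
  3 to go: {7,8,9} 1
  4 to go: {4,7,8,9} 1  {6,7,8,9} 1
  5 to go: {3,4,7,8,9} 1  {4,6,7,8,9} 2  {5,6,7,8,9} 1
  6 to go: {3,4,6,7,8,9} 3  {4,5,6,7,8,9} 3
  7 to go: {3,4,5,6,7,8,9} 6
  8 to go: {2,3,4,5,6,7,8,9} 6
  if 0:k drops first: 6 orders

6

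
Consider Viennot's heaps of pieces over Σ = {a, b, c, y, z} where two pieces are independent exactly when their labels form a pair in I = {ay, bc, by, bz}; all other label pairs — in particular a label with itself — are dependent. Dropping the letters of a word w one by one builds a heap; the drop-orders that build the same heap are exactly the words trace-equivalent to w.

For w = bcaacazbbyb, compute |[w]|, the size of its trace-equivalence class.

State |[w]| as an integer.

drop 0:b onto floor
drop 1:c onto floor
drop 2:a onto {0:b, 1:c}
drop 3:a onto {2:a}
drop 4:c onto {3:a}
drop 5:a onto {4:c}
drop 6:z onto {5:a}
drop 7:b onto {5:a}
drop 8:b onto {7:b}
drop 9:y onto {6:z}
drop 10:b onto {8:b}
ground layer = {0:b, 1:c}
drop-orders for the pieces not yet dropped (sum over which currently-grounded one goes next):
  1 to go: {9} 1  {10} 1
  2 to go: {6,9} 1  {8,10} 1  {9,10} 2
  3 to go: {6,9,10} 3  {7,8,10} 1  {8,9,10} 3
  4 to go: {6,8,9,10} 6  {7,8,9,10} 4
  5 to go: {6,7,8,9,10} 10
  6 to go: {5,6,7,8,9,10} 10
  7 to go: {4,5,6,7,8,9,10} 10
  8 to go: {3,4,5,6,7,8,9,10} 10
  9 to go: {2,3,4,5,6,7,8,9,10} 10
  if 0:b drops first: 10 orders
  if 1:c drops first: 10 orders
heap linearizations: 20

20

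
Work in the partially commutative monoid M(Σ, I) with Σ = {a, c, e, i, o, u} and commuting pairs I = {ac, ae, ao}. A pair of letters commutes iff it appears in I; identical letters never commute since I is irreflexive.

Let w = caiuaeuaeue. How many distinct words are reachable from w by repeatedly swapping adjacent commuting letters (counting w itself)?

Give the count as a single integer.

8

drop 0:c onto floor
drop 1:a onto floor
drop 2:i onto {0:c, 1:a}
drop 3:u onto {2:i}
drop 4:a onto {3:u}
drop 5:e onto {3:u}
drop 6:u onto {4:a, 5:e}
drop 7:a onto {6:u}
drop 8:e onto {6:u}
drop 9:u onto {7:a, 8:e}
drop 10:e onto {9:u}
ground layer = {0:c, 1:a}
drop-orders for the pieces not yet dropped (sum over which currently-grounded one goes next):
  1 to go: {10} 1
  2 to go: {9,10} 1
  3 to go: {7,9,10} 1  {8,9,10} 1
  4 to go: {7,8,9,10} 2
  5 to go: {6,7,8,9,10} 2
  6 to go: {4,6,7,8,9,10} 2  {5,6,7,8,9,10} 2
  7 to go: {4,5,6,7,8,9,10} 4
  8 to go: {3,4,5,6,7,8,9,10} 4
  9 to go: {2,3,4,5,6,7,8,9,10} 4
  if 0:c drops first: 4 orders
  if 1:a drops first: 4 orders
heap linearizations: 8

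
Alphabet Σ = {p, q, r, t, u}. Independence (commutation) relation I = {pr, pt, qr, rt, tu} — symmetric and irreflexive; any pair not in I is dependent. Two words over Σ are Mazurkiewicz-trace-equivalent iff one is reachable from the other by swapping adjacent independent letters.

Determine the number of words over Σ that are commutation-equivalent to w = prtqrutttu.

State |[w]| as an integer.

310

#0=p has no predecessor
#1=r has no predecessor
#2=t has no predecessor
#3=q depends on [0:p, 2:t]
#4=r depends on [1:r]
#5=u depends on [3:q, 4:r]
#6=t depends on [3:q]
#7=t depends on [6:t]
#8=t depends on [7:t]
#9=u depends on [5:u]
sources: [0:p, 1:r, 2:t]
N(rest) = Σ N(rest − s) over sources s of rest; N(one piece) = 1:
  size 1 → [8]=1  [9]=1
  size 2 → [5,9]=1  [7,8]=1  [8,9]=2
  size 3 → [4,5,9]=1  [5,8,9]=3  [6,7,8]=1  [7,8,9]=3
  size 4 → [1,4,5,9]=1  [4,5,8,9]=4  [5,7,8,9]=6  [6,7,8,9]=4
  size 5 → [1,4,5,8,9]=5  [4,5,7,8,9]=10  [5,6,7,8,9]=10
  size 6 → [1,4,5,7,8,9]=15  [3,5,6,7,8,9]=10  [4,5,6,7,8,9]=20
  size 7 → [0,3,5,6,7,8,9]=10  [1,4,5,6,7,8,9]=35  [2,3,5,6,7,8,9]=10  [3,4,5,6,7,8,9]=30
  size 8 → [0,2,3,5,6,7,8,9]=20  [0,3,4,5,6,7,8,9]=40  [1,3,4,5,6,7,8,9]=65  [2,3,4,5,6,7,8,9]=40
  first=0(p) contributes 105
  first=1(r) contributes 100
  first=2(t) contributes 105
|[w]| = 310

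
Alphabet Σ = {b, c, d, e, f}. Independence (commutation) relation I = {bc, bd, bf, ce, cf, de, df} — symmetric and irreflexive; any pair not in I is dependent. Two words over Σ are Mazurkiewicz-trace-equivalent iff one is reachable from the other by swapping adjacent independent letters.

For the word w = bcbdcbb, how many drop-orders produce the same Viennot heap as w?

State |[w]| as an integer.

#0=b has no predecessor
#1=c has no predecessor
#2=b depends on [0:b]
#3=d depends on [1:c]
#4=c depends on [3:d]
#5=b depends on [2:b]
#6=b depends on [5:b]
sources: [0:b, 1:c]
N(rest) = Σ N(rest − s) over sources s of rest; N(one piece) = 1:
  size 1 → [4]=1  [6]=1
  size 2 → [3,4]=1  [4,6]=2  [5,6]=1
  size 3 → [1,3,4]=1  [2,5,6]=1  [3,4,6]=3  [4,5,6]=3
  size 4 → [0,2,5,6]=1  [1,3,4,6]=4  [2,4,5,6]=4  [3,4,5,6]=6
  size 5 → [0,2,4,5,6]=5  [1,3,4,5,6]=10  [2,3,4,5,6]=10
  first=0(b) contributes 20
  first=1(c) contributes 15
|[w]| = 35

35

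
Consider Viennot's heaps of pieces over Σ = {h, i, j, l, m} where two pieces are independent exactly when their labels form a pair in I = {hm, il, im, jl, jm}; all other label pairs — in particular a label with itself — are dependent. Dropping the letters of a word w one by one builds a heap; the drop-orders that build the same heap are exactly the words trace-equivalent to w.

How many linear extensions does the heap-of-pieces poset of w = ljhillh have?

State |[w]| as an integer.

0(l) covers ∅
1(j) covers ∅
2(h) covers 0:l, 1:j
3(i) covers 2:h
4(l) covers 2:h
5(l) covers 4:l
6(h) covers 3:i, 5:l
floor of heap: 0:l, 1:j
completions by unplaced set U, small U first (add the entries for U minus each lowest piece of U):
  |U|=1: {6}:1
  |U|=2: {3,6}:1  {5,6}:1
  |U|=3: {3,5,6}:2  {4,5,6}:1
  |U|=4: {3,4,5,6}:3
  |U|=5: {2,3,4,5,6}:3
  start at 0(l): 3
  start at 1(j): 3
sum over floor = 6

6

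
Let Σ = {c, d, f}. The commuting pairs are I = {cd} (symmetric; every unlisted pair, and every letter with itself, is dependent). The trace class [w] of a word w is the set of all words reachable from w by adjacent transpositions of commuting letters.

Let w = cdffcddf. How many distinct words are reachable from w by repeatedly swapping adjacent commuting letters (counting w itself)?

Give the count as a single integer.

6

#0=c has no predecessor
#1=d has no predecessor
#2=f depends on [0:c, 1:d]
#3=f depends on [2:f]
#4=c depends on [3:f]
#5=d depends on [3:f]
#6=d depends on [5:d]
#7=f depends on [4:c, 6:d]
sources: [0:c, 1:d]
N(rest) = Σ N(rest − s) over sources s of rest; N(one piece) = 1:
  size 1 → [7]=1
  size 2 → [4,7]=1  [6,7]=1
  size 3 → [4,6,7]=2  [5,6,7]=1
  size 4 → [4,5,6,7]=3
  size 5 → [3,4,5,6,7]=3
  size 6 → [2,3,4,5,6,7]=3
  first=0(c) contributes 3
  first=1(d) contributes 3
|[w]| = 6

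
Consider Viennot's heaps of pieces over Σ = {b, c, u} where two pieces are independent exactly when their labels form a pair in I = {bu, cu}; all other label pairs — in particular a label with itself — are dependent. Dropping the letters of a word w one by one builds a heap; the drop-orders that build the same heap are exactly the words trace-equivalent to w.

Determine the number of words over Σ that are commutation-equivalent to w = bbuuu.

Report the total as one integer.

piece 0:b — minimal
piece 1:b rests on {0:b}
piece 2:u — minimal
piece 3:u rests on {2:u}
piece 4:u rests on {3:u}
minimal pieces: {0:b, 2:u}
ways to finish when only these pieces remain (= sum over removing one remaining piece with nothing left below it):
  1 left: {1}→1  {4}→1
  2 left: {0,1}→1  {1,4}→2  {3,4}→1
  3 left: {0,1,4}→3  {1,3,4}→3  {2,3,4}→1
  placing 0:b first → 4 extensions
  placing 2:u first → 6 extensions
total linear extensions = 10

10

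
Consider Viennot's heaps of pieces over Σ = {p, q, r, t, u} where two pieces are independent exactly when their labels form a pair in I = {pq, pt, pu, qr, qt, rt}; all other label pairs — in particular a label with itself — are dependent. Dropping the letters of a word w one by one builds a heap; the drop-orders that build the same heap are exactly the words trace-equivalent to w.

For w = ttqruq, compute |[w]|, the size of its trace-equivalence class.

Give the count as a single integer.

12

piece 0:t — minimal
piece 1:t rests on {0:t}
piece 2:q — minimal
piece 3:r — minimal
piece 4:u rests on {1:t, 2:q, 3:r}
piece 5:q rests on {4:u}
minimal pieces: {0:t, 2:q, 3:r}
ways to finish when only these pieces remain (= sum over removing one remaining piece with nothing left below it):
  1 left: {5}→1
  2 left: {4,5}→1
  3 left: {1,4,5}→1  {2,4,5}→1  {3,4,5}→1
  4 left: {0,1,4,5}→1  {1,2,4,5}→2  {1,3,4,5}→2  {2,3,4,5}→2
  placing 0:t first → 6 extensions
  placing 2:q first → 3 extensions
  placing 3:r first → 3 extensions
total linear extensions = 12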